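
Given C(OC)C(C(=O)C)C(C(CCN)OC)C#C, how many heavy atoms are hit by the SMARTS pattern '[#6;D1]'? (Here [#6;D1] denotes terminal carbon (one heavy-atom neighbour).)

The query [#6;D1] means: carbon bonded to exactly one heavy atom.
Check the 16 heavy atoms by environment: 4× C (D2) → no; 4× C (D3) → no; 1× O (D1) → no; 4× C (D1) → match; 2× O (D2) → no; 1× N (D1) → no.
That gives 4 matching atoms.

4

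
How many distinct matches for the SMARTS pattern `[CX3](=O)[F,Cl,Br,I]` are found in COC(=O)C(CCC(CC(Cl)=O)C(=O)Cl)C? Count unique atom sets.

[CX3](=O)[F,Cl,Br,I] is the SMARTS for an acyl halide: a carbonyl carbon bonded to a halogen.
The molecule carries 2 separate instances of an acyl chloride (-C(=O)Cl) meeting every constraint; each maps to a distinct set of atoms, giving 2 matches.

2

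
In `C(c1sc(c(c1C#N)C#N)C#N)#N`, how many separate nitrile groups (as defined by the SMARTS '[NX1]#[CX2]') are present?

4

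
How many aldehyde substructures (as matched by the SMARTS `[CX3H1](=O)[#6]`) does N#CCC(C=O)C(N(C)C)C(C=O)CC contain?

[CX3H1](=O)[#6] is the SMARTS for an aldehyde: an sp2 carbon with one H, double-bonded to O and single-bonded to carbon.
The molecule carries 2 separate instances of an aldehyde (-CHO) meeting every constraint; each maps to a distinct set of atoms, giving 2 matches.

2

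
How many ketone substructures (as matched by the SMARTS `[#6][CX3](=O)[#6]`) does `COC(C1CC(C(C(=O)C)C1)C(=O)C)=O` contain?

[#6][CX3](=O)[#6] is the SMARTS for a ketone: a carbonyl carbon (no H) flanked by two carbons.
The molecule carries 2 separate instances of an acetyl/ketone group (-C(=O)CH3) meeting every constraint; each maps to a distinct set of atoms, giving 2 matches.

2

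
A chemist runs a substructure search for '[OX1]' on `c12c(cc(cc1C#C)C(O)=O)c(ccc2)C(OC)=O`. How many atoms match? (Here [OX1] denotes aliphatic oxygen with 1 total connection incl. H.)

2

The query [OX1] means: aliphatic oxygen with one total connection — typically a carbonyl =O or an oxide.
Check the 19 heavy atoms by environment: 10× c (aromatic, X3) → no; 2× C (X3) → no; 2× O (X1) → match; 2× O (X2) → no; 1× C (X4) → no; 2× C (X2) → no.
That gives 2 matching atoms.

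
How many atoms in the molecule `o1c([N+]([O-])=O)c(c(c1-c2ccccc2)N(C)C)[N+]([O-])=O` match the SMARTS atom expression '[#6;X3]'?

The query [#6;X3] means: any carbon (aromatic or not) with three total connections.
Check the 20 heavy atoms by environment: 1× o (aromatic, X2) → no; 10× c (aromatic, X3) → match; 1× N (X3) → no; 2× C (X4) → no; 2× N (charge +1, X3) → no; 2× O (charge -1, X1) → no; 2× O (X1) → no.
That gives 10 matching atoms.

10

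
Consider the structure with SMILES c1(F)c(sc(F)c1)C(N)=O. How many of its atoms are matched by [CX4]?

0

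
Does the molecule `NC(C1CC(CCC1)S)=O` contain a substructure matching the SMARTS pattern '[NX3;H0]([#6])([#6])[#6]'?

The pattern [NX3;H0]([#6])([#6])[#6] describes a trivalent nitrogen with no H, bonded to three carbons — a tertiary amine.
The closest candidate here is a primary amide (-C(=O)NH2), but the amide nitrogen has H2 and only one carbon neighbour. No other fragment satisfies the full query, so there is no match.

No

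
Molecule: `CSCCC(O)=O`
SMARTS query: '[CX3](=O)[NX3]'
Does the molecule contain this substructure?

The pattern [CX3](=O)[NX3] describes a carbonyl carbon bonded to a trivalent nitrogen — an amide.
The closest candidate here is a carboxylic acid group (-C(=O)OH), but the carbonyl is bonded to O, not to an NX3 nitrogen. No other fragment satisfies the full query, so there is no match.

No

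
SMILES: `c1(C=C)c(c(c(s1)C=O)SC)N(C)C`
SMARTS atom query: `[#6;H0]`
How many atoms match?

The query [#6;H0] means: any carbon with no attached hydrogen.
Check the 14 heavy atoms by environment: 1× s (aromatic, H0) → no; 4× c (aromatic, H0) → match; 2× C (H1) → no; 1× O (H0) → no; 1× N (H0) → no; 3× C (H3) → no; 1× S (H0) → no; 1× C (H2) → no.
That gives 4 matching atoms.

4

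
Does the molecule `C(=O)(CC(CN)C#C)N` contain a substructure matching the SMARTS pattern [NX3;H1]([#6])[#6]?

No

The pattern [NX3;H1]([#6])[#6] describes a trivalent nitrogen with one H, bonded to two carbons — a secondary amine.
The closest candidate here is a primary amino group (-NH2), but the nitrogen has H2 and only one carbon neighbour. No other fragment satisfies the full query, so there is no match.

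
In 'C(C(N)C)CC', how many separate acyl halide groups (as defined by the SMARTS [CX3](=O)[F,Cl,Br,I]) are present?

[CX3](=O)[F,Cl,Br,I] is the SMARTS for an acyl halide: a carbonyl carbon bonded to a halogen.
No fragment in the molecule satisfies every constraint, giving 0 matches.

0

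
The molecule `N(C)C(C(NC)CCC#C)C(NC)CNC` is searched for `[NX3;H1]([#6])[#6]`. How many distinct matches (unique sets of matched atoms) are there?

4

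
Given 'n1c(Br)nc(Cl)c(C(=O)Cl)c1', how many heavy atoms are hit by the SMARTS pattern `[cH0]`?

3

Check the 11 heavy atoms by environment: 2× n (aromatic, H0) → no; 3× c (aromatic, H0) → match; 1× c (aromatic, H1) → no; 2× Cl (H0) → no; 1× C (H0) → no; 1× O (H0) → no; 1× Br (H0) → no.
That gives 3 matching atoms.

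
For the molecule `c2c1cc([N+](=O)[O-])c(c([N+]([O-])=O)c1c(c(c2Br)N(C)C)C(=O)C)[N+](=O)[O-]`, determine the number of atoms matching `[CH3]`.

3

Check the 26 heavy atoms by environment: 8× c (aromatic, H0) → no; 2× c (aromatic, H1) → no; 3× N (charge +1, H0) → no; 3× O (charge -1, H0) → no; 4× O (H0) → no; 1× N (H0) → no; 3× C (H3) → match; 1× Br (H0) → no; 1× C (H0) → no.
That gives 3 matching atoms.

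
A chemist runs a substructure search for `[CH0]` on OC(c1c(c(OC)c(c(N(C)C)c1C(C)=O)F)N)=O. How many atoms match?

2

The query [CH0] means: aliphatic carbon with no attached hydrogen.
Check the 19 heavy atoms by environment: 6× c (aromatic, H0) → no; 2× C (H0) → match; 3× O (H0) → no; 4× C (H3) → no; 1× O (H1) → no; 1× N (H0) → no; 1× F (H0) → no; 1× N (H2) → no.
That gives 2 matching atoms.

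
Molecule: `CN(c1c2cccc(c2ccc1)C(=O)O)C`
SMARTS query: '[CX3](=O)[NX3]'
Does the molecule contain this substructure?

No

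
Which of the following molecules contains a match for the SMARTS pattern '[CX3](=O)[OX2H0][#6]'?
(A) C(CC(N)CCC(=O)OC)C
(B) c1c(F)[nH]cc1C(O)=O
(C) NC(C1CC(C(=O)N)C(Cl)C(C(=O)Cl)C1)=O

[CX3](=O)[OX2H0][#6] describes a carbonyl carbon bonded to an oxygen that is itself bonded to carbon (no H on that O) (an ester).
(A) contains a methyl-ester group (-C(=O)OCH3), which satisfies every atom and bond constraint.
(B) has a carboxylic acid group (-C(=O)OH) but the singly-bonded O carries H (OX2H1, not H0).
(C) has a primary amide (-C(=O)NH2) but the carbonyl is bonded to N, not to an O-C linkage.
So the answer is (A).

A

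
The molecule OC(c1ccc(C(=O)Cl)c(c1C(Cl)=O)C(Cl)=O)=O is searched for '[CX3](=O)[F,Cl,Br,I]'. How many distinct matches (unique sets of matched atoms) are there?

[CX3](=O)[F,Cl,Br,I] is the SMARTS for an acyl halide: a carbonyl carbon bonded to a halogen.
The molecule carries 3 separate instances of an acyl chloride (-C(=O)Cl) meeting every constraint; each maps to a distinct set of atoms, giving 3 matches.

3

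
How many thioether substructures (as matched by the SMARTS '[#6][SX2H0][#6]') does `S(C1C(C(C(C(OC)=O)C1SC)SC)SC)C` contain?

[#6][SX2H0][#6] is the SMARTS for a thioether: an aliphatic sulfur bridging two carbons with no H on the sulfur.
The molecule carries 4 separate instances of a methylthio ether (-SCH3) meeting every constraint; each maps to a distinct set of atoms, giving 4 matches.

4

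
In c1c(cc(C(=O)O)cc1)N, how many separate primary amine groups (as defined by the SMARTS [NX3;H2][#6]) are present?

1

[NX3;H2][#6] is the SMARTS for a primary amine: a trivalent nitrogen with two H attached to carbon.
Exactly one fragment in the molecule meets all constraints, giving 1 match.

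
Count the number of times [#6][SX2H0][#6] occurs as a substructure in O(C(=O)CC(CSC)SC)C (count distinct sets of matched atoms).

2

[#6][SX2H0][#6] is the SMARTS for a thioether: an aliphatic sulfur bridging two carbons with no H on the sulfur.
The molecule carries 2 separate instances of a methylthio ether (-SCH3) meeting every constraint; each maps to a distinct set of atoms, giving 2 matches.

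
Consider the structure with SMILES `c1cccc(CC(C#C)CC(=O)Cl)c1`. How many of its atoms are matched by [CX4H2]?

The query [CX4H2] means: sp3 carbon (X4) with exactly two hydrogens.
Check the 14 heavy atoms by environment: 2× C (H2, X4) → match; 1× C (H1, X4) → no; 1× C (H0, X3) → no; 1× O (H0, X1) → no; 1× Cl (H0, X1) → no; 1× c (aromatic, H0, X3) → no; 5× c (aromatic, H1, X3) → no; 1× C (H0, X2) → no; 1× C (H1, X2) → no.
That gives 2 matching atoms.

2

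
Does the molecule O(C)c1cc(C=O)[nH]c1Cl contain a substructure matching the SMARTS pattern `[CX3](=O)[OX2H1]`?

The pattern [CX3](=O)[OX2H1] describes an sp2 carbon double-bonded to O and single-bonded to an -OH oxygen — a carboxylic acid.
The closest candidate here is an aldehyde (-CHO), but there is no singly-bonded oxygen on the carbonyl carbon. No other fragment satisfies the full query, so there is no match.

No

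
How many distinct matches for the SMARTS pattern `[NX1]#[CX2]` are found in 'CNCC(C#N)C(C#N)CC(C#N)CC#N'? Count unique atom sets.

[NX1]#[CX2] is the SMARTS for a nitrile: a nitrogen triple-bonded to a two-connected carbon.
The molecule carries 4 separate instances of a nitrile (-C#N) meeting every constraint; each maps to a distinct set of atoms, giving 4 matches.

4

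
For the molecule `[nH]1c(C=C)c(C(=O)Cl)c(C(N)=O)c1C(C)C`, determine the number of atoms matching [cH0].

4

The query [cH0] means: aromatic carbon with no attached hydrogen (substituted or ring-fusion).
Check the 16 heavy atoms by environment: 1× n (aromatic, H1) → no; 4× c (aromatic, H0) → match; 2× C (H1) → no; 2× C (H3) → no; 1× C (H2) → no; 2× C (H0) → no; 2× O (H0) → no; 1× Cl (H0) → no; 1× N (H2) → no.
That gives 4 matching atoms.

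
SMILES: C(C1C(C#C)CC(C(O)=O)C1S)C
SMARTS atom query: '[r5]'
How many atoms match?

Check the 13 heavy atoms by environment: 5× C (in 5-ring) → match; 5× C (acyclic) → no; 1× S (acyclic) → no; 2× O (acyclic) → no.
That gives 5 matching atoms.

5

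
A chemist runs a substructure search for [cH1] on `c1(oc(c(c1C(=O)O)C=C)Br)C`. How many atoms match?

The query [cH1] means: aromatic carbon bearing exactly one hydrogen.
Check the 12 heavy atoms by environment: 1× o (aromatic, H0) → no; 4× c (aromatic, H0) → no; 1× C (H3) → no; 1× C (H0) → no; 1× O (H0) → no; 1× O (H1) → no; 1× Br (H0) → no; 1× C (H1) → no; 1× C (H2) → no.
No environment satisfies the query, so 0 matching atoms.

0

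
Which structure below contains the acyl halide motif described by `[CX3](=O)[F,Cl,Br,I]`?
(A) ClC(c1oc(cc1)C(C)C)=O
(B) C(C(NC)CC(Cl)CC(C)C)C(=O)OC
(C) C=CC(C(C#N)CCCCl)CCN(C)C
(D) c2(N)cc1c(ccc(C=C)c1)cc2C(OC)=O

[CX3](=O)[F,Cl,Br,I] describes a carbonyl carbon bonded to a halogen (an acyl halide).
(A) contains an acyl chloride (-C(=O)Cl), which satisfies every atom and bond constraint.
(B) has a methyl-ester group (-C(=O)OCH3) but the carbonyl is bonded to -O-C, not to a halogen.
(C) has a chloro substituent but the Cl is not on a carbonyl carbon.
(D) has a methyl-ester group (-C(=O)OCH3) but the carbonyl is bonded to -O-C, not to a halogen.
So the answer is (A).

A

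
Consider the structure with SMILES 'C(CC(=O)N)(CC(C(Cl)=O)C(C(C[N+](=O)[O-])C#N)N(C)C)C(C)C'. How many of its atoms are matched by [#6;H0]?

The query [#6;H0] means: any carbon with no attached hydrogen.
Check the 24 heavy atoms by environment: 3× C (H2) → no; 5× C (H1) → no; 1× N (charge +1, H0) → no; 1× O (charge -1, H0) → no; 3× O (H0) → no; 2× N (H0) → no; 4× C (H3) → no; 3× C (H0) → match; 1× Cl (H0) → no; 1× N (H2) → no.
That gives 3 matching atoms.

3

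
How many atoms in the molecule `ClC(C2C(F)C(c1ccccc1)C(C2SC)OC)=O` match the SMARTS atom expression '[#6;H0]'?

2

The query [#6;H0] means: any carbon with no attached hydrogen.
Check the 19 heavy atoms by environment: 5× C (H1) → no; 1× S (H0) → no; 2× C (H3) → no; 1× c (aromatic, H0) → match; 5× c (aromatic, H1) → no; 2× O (H0) → no; 1× F (H0) → no; 1× C (H0) → match; 1× Cl (H0) → no.
Summing the matching environments: 1 + 1 = 2 matching atoms.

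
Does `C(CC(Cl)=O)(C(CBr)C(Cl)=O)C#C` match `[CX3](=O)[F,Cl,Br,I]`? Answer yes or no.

Yes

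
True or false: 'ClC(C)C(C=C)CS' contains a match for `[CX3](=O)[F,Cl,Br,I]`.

The pattern [CX3](=O)[F,Cl,Br,I] describes a carbonyl carbon bonded to a halogen — an acyl halide.
The closest candidate here is a chloro substituent, but the Cl is not on a carbonyl carbon. No other fragment satisfies the full query, so there is no match.

False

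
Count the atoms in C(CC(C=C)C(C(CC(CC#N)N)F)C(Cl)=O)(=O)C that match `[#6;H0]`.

3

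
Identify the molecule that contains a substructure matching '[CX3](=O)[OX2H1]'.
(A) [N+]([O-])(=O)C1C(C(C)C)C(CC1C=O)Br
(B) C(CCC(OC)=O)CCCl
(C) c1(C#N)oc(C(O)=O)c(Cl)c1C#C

[CX3](=O)[OX2H1] describes an sp2 carbon double-bonded to O and single-bonded to an -OH oxygen (a carboxylic acid).
(A) has an aldehyde (-CHO) but there is no singly-bonded oxygen on the carbonyl carbon.
(B) has a methyl-ester group (-C(=O)OCH3) but the singly-bonded O has no H (OX2H0, not OX2H1).
(C) contains a carboxylic acid group (-C(=O)OH), which satisfies every atom and bond constraint.
So the answer is (C).

C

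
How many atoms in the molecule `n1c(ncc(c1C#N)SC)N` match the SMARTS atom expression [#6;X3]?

Check the 11 heavy atoms by environment: 2× n (aromatic, X2) → no; 4× c (aromatic, X3) → match; 1× S (X2) → no; 1× C (X4) → no; 1× C (X2) → no; 1× N (X1) → no; 1× N (X3) → no.
That gives 4 matching atoms.

4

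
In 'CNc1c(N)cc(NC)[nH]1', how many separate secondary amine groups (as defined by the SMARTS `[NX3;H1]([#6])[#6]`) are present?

2

[NX3;H1]([#6])[#6] is the SMARTS for a secondary amine: a trivalent nitrogen with one H, bonded to two carbons.
The molecule carries 2 separate instances of an N-methylamino group (-NHCH3) meeting every constraint; each maps to a distinct set of atoms, giving 2 matches.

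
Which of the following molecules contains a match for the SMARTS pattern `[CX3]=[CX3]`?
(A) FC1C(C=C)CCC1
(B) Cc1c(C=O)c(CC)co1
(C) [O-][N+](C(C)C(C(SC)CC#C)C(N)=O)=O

A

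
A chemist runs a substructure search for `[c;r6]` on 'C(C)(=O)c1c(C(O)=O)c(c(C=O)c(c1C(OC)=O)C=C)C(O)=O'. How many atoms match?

Check the 23 heavy atoms by environment: 6× c (aromatic, in 6-ring) → match; 9× C (acyclic) → no; 8× O (acyclic) → no.
That gives 6 matching atoms.

6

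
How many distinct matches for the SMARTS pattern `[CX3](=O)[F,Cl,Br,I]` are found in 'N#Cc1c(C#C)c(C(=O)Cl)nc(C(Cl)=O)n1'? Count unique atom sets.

[CX3](=O)[F,Cl,Br,I] is the SMARTS for an acyl halide: a carbonyl carbon bonded to a halogen.
The molecule carries 2 separate instances of an acyl chloride (-C(=O)Cl) meeting every constraint; each maps to a distinct set of atoms, giving 2 matches.

2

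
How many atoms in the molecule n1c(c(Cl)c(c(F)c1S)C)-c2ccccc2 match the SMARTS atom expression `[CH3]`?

1

The query [CH3] means: aliphatic carbon with exactly three hydrogens.
Check the 16 heavy atoms by environment: 1× n (aromatic, H0) → no; 6× c (aromatic, H0) → no; 1× S (H1) → no; 1× F (H0) → no; 1× C (H3) → match; 5× c (aromatic, H1) → no; 1× Cl (H0) → no.
That gives 1 matching atom.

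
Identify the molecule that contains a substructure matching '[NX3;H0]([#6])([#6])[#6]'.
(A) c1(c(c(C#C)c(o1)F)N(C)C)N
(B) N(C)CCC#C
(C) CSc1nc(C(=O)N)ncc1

A

[NX3;H0]([#6])([#6])[#6] describes a trivalent nitrogen with no H, bonded to three carbons (a tertiary amine).
(A) contains a dimethylamino group (-N(CH3)2), which satisfies every atom and bond constraint.
(B) has an N-methylamino group (-NHCH3) but the nitrogen still has one H (H1), not H0.
(C) has a primary amide (-C(=O)NH2) but the amide nitrogen has H2 and only one carbon neighbour.
So the answer is (A).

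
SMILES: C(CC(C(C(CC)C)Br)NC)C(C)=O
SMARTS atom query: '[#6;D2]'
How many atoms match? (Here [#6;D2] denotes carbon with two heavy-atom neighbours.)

Check the 14 heavy atoms by environment: 4× C (D1) → no; 4× C (D3) → no; 3× C (D2) → match; 1× N (D2) → no; 1× O (D1) → no; 1× Br (D1) → no.
That gives 3 matching atoms.

3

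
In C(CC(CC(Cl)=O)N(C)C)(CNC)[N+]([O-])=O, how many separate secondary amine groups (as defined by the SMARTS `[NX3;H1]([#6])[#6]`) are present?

[NX3;H1]([#6])[#6] is the SMARTS for a secondary amine: a trivalent nitrogen with one H, bonded to two carbons.
Exactly one fragment in the molecule meets all constraints, giving 1 match.

1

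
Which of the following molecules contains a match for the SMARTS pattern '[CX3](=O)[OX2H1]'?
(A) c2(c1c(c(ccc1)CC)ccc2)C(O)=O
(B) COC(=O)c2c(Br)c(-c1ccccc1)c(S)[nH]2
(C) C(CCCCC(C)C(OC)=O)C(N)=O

A

[CX3](=O)[OX2H1] describes an sp2 carbon double-bonded to O and single-bonded to an -OH oxygen (a carboxylic acid).
(A) contains a carboxylic acid group (-C(=O)OH), which satisfies every atom and bond constraint.
(B) has a methyl-ester group (-C(=O)OCH3) but the singly-bonded O has no H (OX2H0, not OX2H1).
(C) has a methyl-ester group (-C(=O)OCH3) but the singly-bonded O has no H (OX2H0, not OX2H1).
So the answer is (A).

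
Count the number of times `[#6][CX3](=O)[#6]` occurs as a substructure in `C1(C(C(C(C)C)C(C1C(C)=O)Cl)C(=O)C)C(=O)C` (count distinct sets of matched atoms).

3

[#6][CX3](=O)[#6] is the SMARTS for a ketone: a carbonyl carbon (no H) flanked by two carbons.
The molecule carries 3 separate instances of an acetyl/ketone group (-C(=O)CH3) meeting every constraint; each maps to a distinct set of atoms, giving 3 matches.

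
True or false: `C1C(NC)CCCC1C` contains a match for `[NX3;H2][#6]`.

False

The pattern [NX3;H2][#6] describes a trivalent nitrogen with two H attached to carbon — a primary amine.
The closest candidate here is an N-methylamino group (-NHCH3), but the nitrogen bears two carbons and only one H (H1), not H2. No other fragment satisfies the full query, so there is no match.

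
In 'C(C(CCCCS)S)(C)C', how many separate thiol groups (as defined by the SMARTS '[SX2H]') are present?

[SX2H] is the SMARTS for a thiol: an aliphatic sulfur with two connections, one being H.
The molecule carries 2 separate instances of a thiol (-SH) meeting every constraint; each maps to a distinct set of atoms, giving 2 matches.

2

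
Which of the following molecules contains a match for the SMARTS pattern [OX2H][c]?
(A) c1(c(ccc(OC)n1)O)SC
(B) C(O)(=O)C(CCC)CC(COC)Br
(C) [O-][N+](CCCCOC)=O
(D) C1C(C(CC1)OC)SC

[OX2H][c] describes a hydroxyl oxygen attached to an aromatic carbon (a phenol).
(A) contains a hydroxyl group (-OH), which satisfies every atom and bond constraint.
(B) has a methoxy ether (-OCH3) but the oxygen has H0, not H1.
(C) has a methoxy ether (-OCH3) but the oxygen has H0, not H1.
(D) has a methoxy ether (-OCH3) but the oxygen has H0, not H1.
So the answer is (A).

A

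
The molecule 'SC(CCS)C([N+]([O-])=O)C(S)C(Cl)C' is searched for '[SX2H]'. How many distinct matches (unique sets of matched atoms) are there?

3

[SX2H] is the SMARTS for a thiol: an aliphatic sulfur with two connections, one being H.
The molecule carries 3 separate instances of a thiol (-SH) meeting every constraint; each maps to a distinct set of atoms, giving 3 matches.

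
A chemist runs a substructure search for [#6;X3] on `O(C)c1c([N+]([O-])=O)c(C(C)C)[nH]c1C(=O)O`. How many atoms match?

The query [#6;X3] means: any carbon (aromatic or not) with three total connections.
Check the 16 heavy atoms by environment: 1× n (aromatic, X3) → no; 4× c (aromatic, X3) → match; 2× O (X2) → no; 4× C (X4) → no; 1× N (charge +1, X3) → no; 1× O (charge -1, X1) → no; 2× O (X1) → no; 1× C (X3) → match.
Summing the matching environments: 4 + 1 = 5 matching atoms.

5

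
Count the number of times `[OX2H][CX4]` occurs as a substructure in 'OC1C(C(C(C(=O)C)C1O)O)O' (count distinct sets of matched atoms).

[OX2H][CX4] is the SMARTS for an aliphatic alcohol: a hydroxyl oxygen bound to an sp3 (X4) carbon.
The molecule carries 4 separate instances of a hydroxyl group (-OH) meeting every constraint; each maps to a distinct set of atoms, giving 4 matches.

4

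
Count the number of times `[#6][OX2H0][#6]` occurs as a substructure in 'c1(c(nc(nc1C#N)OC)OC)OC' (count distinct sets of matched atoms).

3

[#6][OX2H0][#6] is the SMARTS for an ether: an aliphatic oxygen bridging two carbons with no H on the oxygen.
The molecule carries 3 separate instances of a methoxy ether (-OCH3) meeting every constraint; each maps to a distinct set of atoms, giving 3 matches.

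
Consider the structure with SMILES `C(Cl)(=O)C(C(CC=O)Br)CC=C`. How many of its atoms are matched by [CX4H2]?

Check the 12 heavy atoms by environment: 2× C (H2, X4) → match; 2× C (H1, X4) → no; 2× C (H1, X3) → no; 1× C (H2, X3) → no; 1× C (H0, X3) → no; 2× O (H0, X1) → no; 1× Cl (H0, X1) → no; 1× Br (H0, X1) → no.
That gives 2 matching atoms.

2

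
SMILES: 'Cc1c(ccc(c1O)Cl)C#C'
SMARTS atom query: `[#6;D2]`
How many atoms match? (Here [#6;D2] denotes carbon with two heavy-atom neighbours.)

The query [#6;D2] means: any carbon bonded to exactly two heavy atoms.
Check the 11 heavy atoms by environment: 2× c (aromatic, D2) → match; 4× c (aromatic, D3) → no; 1× C (D2) → match; 2× C (D1) → no; 1× Cl (D1) → no; 1× O (D1) → no.
Summing the matching environments: 2 + 1 = 3 matching atoms.

3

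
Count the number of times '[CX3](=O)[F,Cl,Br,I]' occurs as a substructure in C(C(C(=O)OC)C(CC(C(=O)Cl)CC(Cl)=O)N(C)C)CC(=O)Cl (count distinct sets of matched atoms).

[CX3](=O)[F,Cl,Br,I] is the SMARTS for an acyl halide: a carbonyl carbon bonded to a halogen.
The molecule carries 3 separate instances of an acyl chloride (-C(=O)Cl) meeting every constraint; each maps to a distinct set of atoms, giving 3 matches.

3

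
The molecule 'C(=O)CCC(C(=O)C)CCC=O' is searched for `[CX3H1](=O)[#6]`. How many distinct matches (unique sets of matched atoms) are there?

[CX3H1](=O)[#6] is the SMARTS for an aldehyde: an sp2 carbon with one H, double-bonded to O and single-bonded to carbon.
The molecule carries 2 separate instances of an aldehyde (-CHO) meeting every constraint; each maps to a distinct set of atoms, giving 2 matches.

2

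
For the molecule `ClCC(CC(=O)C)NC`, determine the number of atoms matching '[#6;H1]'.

The query [#6;H1] means: any carbon bearing exactly one hydrogen.
Check the 9 heavy atoms by environment: 2× C (H2) → no; 1× C (H1) → match; 1× C (H0) → no; 1× O (H0) → no; 2× C (H3) → no; 1× N (H1) → no; 1× Cl (H0) → no.
That gives 1 matching atom.

1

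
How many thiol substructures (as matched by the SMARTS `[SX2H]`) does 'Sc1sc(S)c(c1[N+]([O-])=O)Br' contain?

2

[SX2H] is the SMARTS for a thiol: an aliphatic sulfur with two connections, one being H.
The molecule carries 2 separate instances of a thiol (-SH) meeting every constraint; each maps to a distinct set of atoms, giving 2 matches.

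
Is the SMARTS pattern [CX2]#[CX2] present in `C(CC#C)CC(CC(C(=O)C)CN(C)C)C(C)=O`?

The pattern [CX2]#[CX2] describes a carbon-carbon triple bond — an alkyne.
The molecule carries an ethynyl group (-C#CH), whose atoms satisfy every constraint of the query, so the pattern matches.

Yes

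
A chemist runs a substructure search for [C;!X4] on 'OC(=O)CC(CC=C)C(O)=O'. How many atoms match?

4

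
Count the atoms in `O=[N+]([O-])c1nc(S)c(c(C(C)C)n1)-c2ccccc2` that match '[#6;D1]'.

The query [#6;D1] means: carbon bonded to exactly one heavy atom.
Check the 19 heavy atoms by environment: 2× n (aromatic, D2) → no; 5× c (aromatic, D3) → no; 1× C (D3) → no; 2× C (D1) → match; 1× N (charge +1, D3) → no; 1× O (charge -1, D1) → no; 1× O (D1) → no; 1× S (D1) → no; 5× c (aromatic, D2) → no.
That gives 2 matching atoms.

2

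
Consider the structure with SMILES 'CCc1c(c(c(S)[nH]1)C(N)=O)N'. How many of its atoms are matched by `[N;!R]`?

2

Check the 12 heavy atoms by environment: 1× n (aromatic, in 5-ring) → no; 4× c (aromatic, in 5-ring) → no; 3× C (acyclic) → no; 1× O (acyclic) → no; 2× N (acyclic) → match; 1× S (acyclic) → no.
That gives 2 matching atoms.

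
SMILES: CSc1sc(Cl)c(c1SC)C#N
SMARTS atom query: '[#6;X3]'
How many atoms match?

4

The query [#6;X3] means: any carbon (aromatic or not) with three total connections.
Check the 12 heavy atoms by environment: 1× s (aromatic, X2) → no; 4× c (aromatic, X3) → match; 2× S (X2) → no; 2× C (X4) → no; 1× Cl (X1) → no; 1× C (X2) → no; 1× N (X1) → no.
That gives 4 matching atoms.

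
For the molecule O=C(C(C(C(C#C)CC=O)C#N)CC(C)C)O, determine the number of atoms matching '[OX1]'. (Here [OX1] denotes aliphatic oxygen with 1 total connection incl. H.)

The query [OX1] means: aliphatic oxygen with one total connection — typically a carbonyl =O or an oxide.
Check the 17 heavy atoms by environment: 8× C (X4) → no; 3× C (X2) → no; 1× N (X1) → no; 2× C (X3) → no; 2× O (X1) → match; 1× O (X2) → no.
That gives 2 matching atoms.

2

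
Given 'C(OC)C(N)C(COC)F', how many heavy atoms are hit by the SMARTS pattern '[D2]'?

4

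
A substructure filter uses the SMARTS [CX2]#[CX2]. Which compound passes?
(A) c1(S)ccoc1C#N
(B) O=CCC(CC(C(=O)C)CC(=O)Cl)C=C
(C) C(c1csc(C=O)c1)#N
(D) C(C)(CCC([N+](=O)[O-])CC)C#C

D

[CX2]#[CX2] describes a carbon-carbon triple bond (an alkyne).
(A) has a nitrile (-C#N) but the triple bond is C#N, not C#C.
(B) has a vinyl group (-CH=CH2) but the C=C is a double bond; both carbons are CX3, not CX2.
(C) has a nitrile (-C#N) but the triple bond is C#N, not C#C.
(D) contains an ethynyl group (-C#CH), which satisfies every atom and bond constraint.
So the answer is (D).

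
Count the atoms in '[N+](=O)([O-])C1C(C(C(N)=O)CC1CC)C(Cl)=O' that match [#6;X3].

The query [#6;X3] means: any carbon (aromatic or not) with three total connections.
Check the 16 heavy atoms by environment: 7× C (X4) → no; 1× N (charge +1, X3) → no; 1× O (charge -1, X1) → no; 3× O (X1) → no; 2× C (X3) → match; 1× N (X3) → no; 1× Cl (X1) → no.
That gives 2 matching atoms.

2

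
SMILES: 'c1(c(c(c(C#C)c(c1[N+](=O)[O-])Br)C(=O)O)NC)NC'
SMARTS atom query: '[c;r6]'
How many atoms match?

The query [c;r6] means: aromatic carbon that belongs to a six-membered ring.
Check the 19 heavy atoms by environment: 6× c (aromatic, in 6-ring) → match; 1× N (charge +1, acyclic) → no; 1× O (charge -1, acyclic) → no; 3× O (acyclic) → no; 5× C (acyclic) → no; 2× N (acyclic) → no; 1× Br (acyclic) → no.
That gives 6 matching atoms.

6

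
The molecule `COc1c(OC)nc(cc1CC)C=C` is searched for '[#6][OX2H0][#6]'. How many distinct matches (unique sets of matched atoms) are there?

[#6][OX2H0][#6] is the SMARTS for an ether: an aliphatic oxygen bridging two carbons with no H on the oxygen.
The molecule carries 2 separate instances of a methoxy ether (-OCH3) meeting every constraint; each maps to a distinct set of atoms, giving 2 matches.

2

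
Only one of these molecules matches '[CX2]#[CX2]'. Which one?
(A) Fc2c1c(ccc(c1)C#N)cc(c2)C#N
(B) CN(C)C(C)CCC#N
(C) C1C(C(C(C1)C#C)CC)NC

C

[CX2]#[CX2] describes a carbon-carbon triple bond (an alkyne).
(A) has a nitrile (-C#N) but the triple bond is C#N, not C#C.
(B) has a nitrile (-C#N) but the triple bond is C#N, not C#C.
(C) contains an ethynyl group (-C#CH), which satisfies every atom and bond constraint.
So the answer is (C).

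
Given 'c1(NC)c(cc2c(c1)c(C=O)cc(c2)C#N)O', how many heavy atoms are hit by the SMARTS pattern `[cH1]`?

The query [cH1] means: aromatic carbon bearing exactly one hydrogen.
Check the 17 heavy atoms by environment: 6× c (aromatic, H0) → no; 4× c (aromatic, H1) → match; 1× O (H1) → no; 1× C (H0) → no; 1× N (H0) → no; 1× N (H1) → no; 1× C (H3) → no; 1× C (H1) → no; 1× O (H0) → no.
That gives 4 matching atoms.

4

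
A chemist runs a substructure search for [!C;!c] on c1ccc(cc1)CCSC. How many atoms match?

The query [!C;!c] means: neither aliphatic nor aromatic carbon — same as [!#6].
Check the 10 heavy atoms by environment: 3× C → no; 1× S → match; 6× c (aromatic) → no.
That gives 1 matching atom.

1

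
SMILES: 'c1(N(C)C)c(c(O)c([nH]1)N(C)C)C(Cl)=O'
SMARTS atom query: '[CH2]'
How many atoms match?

The query [CH2] means: aliphatic carbon with exactly two hydrogens.
Check the 15 heavy atoms by environment: 1× n (aromatic, H1) → no; 4× c (aromatic, H0) → no; 2× N (H0) → no; 4× C (H3) → no; 1× O (H1) → no; 1× C (H0) → no; 1× O (H0) → no; 1× Cl (H0) → no.
No environment satisfies the query, so 0 matching atoms.

0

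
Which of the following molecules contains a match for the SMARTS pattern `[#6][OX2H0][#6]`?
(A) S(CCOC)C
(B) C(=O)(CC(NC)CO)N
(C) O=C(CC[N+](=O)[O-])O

[#6][OX2H0][#6] describes an aliphatic oxygen bridging two carbons with no H on the oxygen (an ether).
(A) contains a methoxy ether (-OCH3), which satisfies every atom and bond constraint.
(B) has a hydroxyl group (-OH) but the oxygen has H1, not H0 bridging two carbons.
(C) has a carboxylic acid group (-C(=O)OH) but the -OH oxygen has H1; the =O is OX1, not OX2.
So the answer is (A).

A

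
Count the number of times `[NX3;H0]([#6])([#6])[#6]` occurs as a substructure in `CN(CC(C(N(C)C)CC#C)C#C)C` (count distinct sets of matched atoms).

[NX3;H0]([#6])([#6])[#6] is the SMARTS for a tertiary amine: a trivalent nitrogen with no H, bonded to three carbons.
The molecule carries 2 separate instances of a dimethylamino group (-N(CH3)2) meeting every constraint; each maps to a distinct set of atoms, giving 2 matches.

2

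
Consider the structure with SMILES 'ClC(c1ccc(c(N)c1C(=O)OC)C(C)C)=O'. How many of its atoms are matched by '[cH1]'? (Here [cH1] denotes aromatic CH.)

Check the 17 heavy atoms by environment: 4× c (aromatic, H0) → no; 2× c (aromatic, H1) → match; 1× C (H1) → no; 3× C (H3) → no; 2× C (H0) → no; 3× O (H0) → no; 1× Cl (H0) → no; 1× N (H2) → no.
That gives 2 matching atoms.

2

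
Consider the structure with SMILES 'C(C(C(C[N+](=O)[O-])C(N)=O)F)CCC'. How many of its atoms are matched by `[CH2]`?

4

The query [CH2] means: aliphatic carbon with exactly two hydrogens.
Check the 14 heavy atoms by environment: 4× C (H2) → match; 2× C (H1) → no; 1× C (H3) → no; 1× F (H0) → no; 1× C (H0) → no; 2× O (H0) → no; 1× N (H2) → no; 1× N (charge +1, H0) → no; 1× O (charge -1, H0) → no.
That gives 4 matching atoms.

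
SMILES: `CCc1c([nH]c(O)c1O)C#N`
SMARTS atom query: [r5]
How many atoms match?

The query [r5] means: r5 matches atoms in a five-membered ring.
Check the 11 heavy atoms by environment: 1× n (aromatic, in 5-ring) → match; 4× c (aromatic, in 5-ring) → match; 3× C (acyclic) → no; 1× N (acyclic) → no; 2× O (acyclic) → no.
Summing the matching environments: 1 + 4 = 5 matching atoms.

5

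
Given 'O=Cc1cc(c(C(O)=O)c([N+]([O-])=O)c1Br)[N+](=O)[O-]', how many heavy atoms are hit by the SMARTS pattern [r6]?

6

Check the 18 heavy atoms by environment: 6× c (aromatic, in 6-ring) → match; 2× N (charge +1, acyclic) → no; 2× O (charge -1, acyclic) → no; 5× O (acyclic) → no; 2× C (acyclic) → no; 1× Br (acyclic) → no.
That gives 6 matching atoms.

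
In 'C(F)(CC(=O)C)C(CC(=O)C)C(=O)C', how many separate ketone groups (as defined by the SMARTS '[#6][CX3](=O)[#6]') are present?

3

[#6][CX3](=O)[#6] is the SMARTS for a ketone: a carbonyl carbon (no H) flanked by two carbons.
The molecule carries 3 separate instances of an acetyl/ketone group (-C(=O)CH3) meeting every constraint; each maps to a distinct set of atoms, giving 3 matches.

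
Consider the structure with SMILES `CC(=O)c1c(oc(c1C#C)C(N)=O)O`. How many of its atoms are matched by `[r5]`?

Check the 14 heavy atoms by environment: 1× o (aromatic, in 5-ring) → match; 4× c (aromatic, in 5-ring) → match; 3× O (acyclic) → no; 5× C (acyclic) → no; 1× N (acyclic) → no.
Summing the matching environments: 1 + 4 = 5 matching atoms.

5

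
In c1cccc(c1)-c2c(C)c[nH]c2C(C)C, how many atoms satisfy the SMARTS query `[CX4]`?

Check the 15 heavy atoms by environment: 1× n (aromatic, X3) → no; 10× c (aromatic, X3) → no; 4× C (X4) → match.
That gives 4 matching atoms.

4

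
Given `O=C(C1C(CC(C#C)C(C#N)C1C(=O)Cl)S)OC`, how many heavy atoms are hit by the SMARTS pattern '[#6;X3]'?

2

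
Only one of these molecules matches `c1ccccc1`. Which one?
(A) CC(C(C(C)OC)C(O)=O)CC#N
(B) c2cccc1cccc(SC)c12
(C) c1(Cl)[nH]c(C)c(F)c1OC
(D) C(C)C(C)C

c1ccccc1 describes six aromatic carbons in a ring (a benzene ring).
(A) has a methyl group (-CH3) but no six-membered all-carbon aromatic ring is present.
(B) contains the required atom environment, so the pattern matches.
(C) has a methyl group (-CH3) but no six-membered all-carbon aromatic ring is present.
(D) has a methyl group (-CH3) but no six-membered all-carbon aromatic ring is present.
So the answer is (B).

B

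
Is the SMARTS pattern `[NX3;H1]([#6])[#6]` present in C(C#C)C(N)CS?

The pattern [NX3;H1]([#6])[#6] describes a trivalent nitrogen with one H, bonded to two carbons — a secondary amine.
The closest candidate here is a primary amino group (-NH2), but the nitrogen has H2 and only one carbon neighbour. No other fragment satisfies the full query, so there is no match.

No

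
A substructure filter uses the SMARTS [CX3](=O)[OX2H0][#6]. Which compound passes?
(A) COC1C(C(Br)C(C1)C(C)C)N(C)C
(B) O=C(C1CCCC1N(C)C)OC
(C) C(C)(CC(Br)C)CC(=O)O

B

[CX3](=O)[OX2H0][#6] describes a carbonyl carbon bonded to an oxygen that is itself bonded to carbon (no H on that O) (an ester).
(A) has a methoxy ether (-OCH3) but the ether oxygen is not adjacent to a C=O carbon.
(B) contains a methyl-ester group (-C(=O)OCH3), which satisfies every atom and bond constraint.
(C) has a carboxylic acid group (-C(=O)OH) but the singly-bonded O carries H (OX2H1, not H0).
So the answer is (B).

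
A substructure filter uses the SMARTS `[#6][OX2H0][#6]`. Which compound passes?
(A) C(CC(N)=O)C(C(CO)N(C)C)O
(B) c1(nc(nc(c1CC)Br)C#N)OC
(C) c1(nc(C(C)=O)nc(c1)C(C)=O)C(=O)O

B

[#6][OX2H0][#6] describes an aliphatic oxygen bridging two carbons with no H on the oxygen (an ether).
(A) has a hydroxyl group (-OH) but the oxygen has H1, not H0 bridging two carbons.
(B) contains a methoxy ether (-OCH3), which satisfies every atom and bond constraint.
(C) has a carboxylic acid group (-C(=O)OH) but the -OH oxygen has H1; the =O is OX1, not OX2.
So the answer is (B).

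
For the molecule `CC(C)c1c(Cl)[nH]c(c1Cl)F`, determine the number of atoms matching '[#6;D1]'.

The query [#6;D1] means: carbon bonded to exactly one heavy atom.
Check the 11 heavy atoms by environment: 1× n (aromatic, D2) → no; 4× c (aromatic, D3) → no; 2× Cl (D1) → no; 1× F (D1) → no; 1× C (D3) → no; 2× C (D1) → match.
That gives 2 matching atoms.

2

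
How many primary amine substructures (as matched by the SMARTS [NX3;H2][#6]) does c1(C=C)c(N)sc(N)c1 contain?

[NX3;H2][#6] is the SMARTS for a primary amine: a trivalent nitrogen with two H attached to carbon.
The molecule carries 2 separate instances of a primary amino group (-NH2) meeting every constraint; each maps to a distinct set of atoms, giving 2 matches.

2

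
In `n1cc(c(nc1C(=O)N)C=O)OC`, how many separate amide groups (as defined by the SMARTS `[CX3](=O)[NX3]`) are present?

[CX3](=O)[NX3] is the SMARTS for an amide: a carbonyl carbon bonded to a trivalent nitrogen.
Exactly one fragment in the molecule meets all constraints, giving 1 match.

1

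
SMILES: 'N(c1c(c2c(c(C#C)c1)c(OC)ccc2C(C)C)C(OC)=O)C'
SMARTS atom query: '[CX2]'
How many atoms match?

The query [CX2] means: C with X2: aliphatic carbon with exactly 2 total connections.
Check the 23 heavy atoms by environment: 10× c (aromatic, X3) → no; 1× C (X3) → no; 1× O (X1) → no; 2× O (X2) → no; 6× C (X4) → no; 2× C (X2) → match; 1× N (X3) → no.
That gives 2 matching atoms.

2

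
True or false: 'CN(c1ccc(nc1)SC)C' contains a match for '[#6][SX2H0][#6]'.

True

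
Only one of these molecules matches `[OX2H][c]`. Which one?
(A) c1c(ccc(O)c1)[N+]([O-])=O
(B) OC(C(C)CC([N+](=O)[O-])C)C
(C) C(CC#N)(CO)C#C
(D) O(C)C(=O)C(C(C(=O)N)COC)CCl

A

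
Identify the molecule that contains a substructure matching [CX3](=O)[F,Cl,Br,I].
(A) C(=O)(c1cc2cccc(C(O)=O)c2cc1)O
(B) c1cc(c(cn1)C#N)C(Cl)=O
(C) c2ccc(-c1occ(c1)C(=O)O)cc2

[CX3](=O)[F,Cl,Br,I] describes a carbonyl carbon bonded to a halogen (an acyl halide).
(A) has a carboxylic acid group (-C(=O)OH) but the carbonyl is bonded to -OH, not to a halogen.
(B) contains an acyl chloride (-C(=O)Cl), which satisfies every atom and bond constraint.
(C) has a carboxylic acid group (-C(=O)OH) but the carbonyl is bonded to -OH, not to a halogen.
So the answer is (B).

B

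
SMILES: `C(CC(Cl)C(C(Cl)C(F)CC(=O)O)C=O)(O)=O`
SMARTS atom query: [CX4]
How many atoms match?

The query [CX4] means: C with X4: aliphatic carbon with exactly 4 total connections (bonds + H).
Check the 17 heavy atoms by environment: 6× C (X4) → match; 2× Cl (X1) → no; 3× C (X3) → no; 3× O (X1) → no; 1× F (X1) → no; 2× O (X2) → no.
That gives 6 matching atoms.

6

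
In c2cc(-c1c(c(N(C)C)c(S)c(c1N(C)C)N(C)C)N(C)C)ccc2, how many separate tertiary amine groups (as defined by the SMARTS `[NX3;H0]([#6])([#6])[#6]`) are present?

[NX3;H0]([#6])([#6])[#6] is the SMARTS for a tertiary amine: a trivalent nitrogen with no H, bonded to three carbons.
The molecule carries 4 separate instances of a dimethylamino group (-N(CH3)2) meeting every constraint; each maps to a distinct set of atoms, giving 4 matches.

4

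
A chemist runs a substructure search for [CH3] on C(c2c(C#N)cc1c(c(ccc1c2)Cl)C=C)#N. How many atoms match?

Check the 17 heavy atoms by environment: 6× c (aromatic, H0) → no; 4× c (aromatic, H1) → no; 1× C (H1) → no; 1× C (H2) → no; 2× C (H0) → no; 2× N (H0) → no; 1× Cl (H0) → no.
No environment satisfies the query, so 0 matching atoms.

0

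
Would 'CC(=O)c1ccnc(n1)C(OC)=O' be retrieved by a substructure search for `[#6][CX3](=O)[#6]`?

The pattern [#6][CX3](=O)[#6] describes a carbonyl carbon (no H) flanked by two carbons — a ketone.
The molecule carries an acetyl/ketone group (-C(=O)CH3), whose atoms satisfy every constraint of the query, so the pattern matches.

Yes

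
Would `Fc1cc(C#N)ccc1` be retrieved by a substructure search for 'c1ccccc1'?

Yes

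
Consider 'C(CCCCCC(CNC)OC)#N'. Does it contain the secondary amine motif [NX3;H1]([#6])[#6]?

Yes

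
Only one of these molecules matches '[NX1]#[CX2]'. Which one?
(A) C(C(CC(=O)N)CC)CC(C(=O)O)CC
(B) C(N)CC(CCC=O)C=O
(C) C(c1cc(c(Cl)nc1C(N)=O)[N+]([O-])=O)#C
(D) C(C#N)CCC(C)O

D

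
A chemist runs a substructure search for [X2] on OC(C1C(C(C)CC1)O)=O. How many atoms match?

2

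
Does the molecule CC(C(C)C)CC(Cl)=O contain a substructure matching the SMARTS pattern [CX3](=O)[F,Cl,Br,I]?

Yes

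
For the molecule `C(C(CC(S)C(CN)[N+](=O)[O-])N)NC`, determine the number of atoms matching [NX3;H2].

2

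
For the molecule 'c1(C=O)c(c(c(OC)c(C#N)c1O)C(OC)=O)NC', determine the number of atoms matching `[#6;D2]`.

2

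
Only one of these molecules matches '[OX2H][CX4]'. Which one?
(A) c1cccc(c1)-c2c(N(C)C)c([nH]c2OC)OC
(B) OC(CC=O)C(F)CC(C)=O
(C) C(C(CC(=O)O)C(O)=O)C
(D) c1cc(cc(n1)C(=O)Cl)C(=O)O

B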